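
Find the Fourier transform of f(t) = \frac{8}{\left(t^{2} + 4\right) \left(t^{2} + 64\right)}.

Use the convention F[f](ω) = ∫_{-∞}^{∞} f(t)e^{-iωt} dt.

F(ω) = \frac{\pi \left(4 e^{6 \left|{\omega}\right|} - 1\right) e^{- 8 \left|{\omega}\right|}}{60}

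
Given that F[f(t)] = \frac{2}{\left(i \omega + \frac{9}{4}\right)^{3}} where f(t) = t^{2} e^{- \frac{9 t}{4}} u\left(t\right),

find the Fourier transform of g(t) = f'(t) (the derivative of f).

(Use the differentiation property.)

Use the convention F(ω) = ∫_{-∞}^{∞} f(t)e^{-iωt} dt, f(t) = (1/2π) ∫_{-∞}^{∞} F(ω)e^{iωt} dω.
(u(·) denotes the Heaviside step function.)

F[g](ω) = \frac{128 i \omega}{\left(4 i \omega + 9\right)^{3}}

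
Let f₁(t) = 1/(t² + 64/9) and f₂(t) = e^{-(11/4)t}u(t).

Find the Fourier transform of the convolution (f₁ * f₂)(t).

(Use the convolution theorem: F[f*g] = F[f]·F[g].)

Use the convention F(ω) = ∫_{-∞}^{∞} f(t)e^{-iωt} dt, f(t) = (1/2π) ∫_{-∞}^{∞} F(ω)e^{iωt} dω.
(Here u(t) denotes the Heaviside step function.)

F[f₁*f₂](ω) = \frac{3 \pi e^{- \frac{8 \left|{\omega}\right|}{3}}}{2 \left(4 i \omega + 11\right)}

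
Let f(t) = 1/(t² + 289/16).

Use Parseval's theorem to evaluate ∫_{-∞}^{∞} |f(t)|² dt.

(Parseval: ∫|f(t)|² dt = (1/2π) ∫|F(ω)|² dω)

∫|f(t)|² dt = \frac{32 \pi}{4913}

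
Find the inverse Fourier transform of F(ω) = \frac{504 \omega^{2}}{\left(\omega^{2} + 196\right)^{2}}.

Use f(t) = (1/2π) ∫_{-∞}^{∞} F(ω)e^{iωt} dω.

f(t) = 9 \left(1 - 14 \left|{t}\right|\right) e^{- 14 \left|{t}\right|}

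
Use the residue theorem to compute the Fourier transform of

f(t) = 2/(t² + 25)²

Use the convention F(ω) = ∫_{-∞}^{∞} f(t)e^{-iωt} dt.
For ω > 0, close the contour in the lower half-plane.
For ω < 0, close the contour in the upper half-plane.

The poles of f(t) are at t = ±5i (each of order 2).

Let g(z) = f(z)e^{-iωz}; for large |z| the factor e^{-iωz} decays in the lower half-plane when ω > 0 and in the upper half-plane when ω < 0.

Case ω > 0 (lower half-plane, clockwise contour ⇒ F(ω) = -2πi·ΣRes):
  Res_{z = - 5 i} g(z) = \frac{i \left(5 \omega + 1\right) e^{- 5 \omega}}{250} (pole of order 2)
  F(ω) = -2πi·ΣRes = \frac{\pi \left(5 \omega + 1\right) e^{- 5 \omega}}{125}

Case ω < 0 (upper half-plane, counterclockwise contour ⇒ F(ω) = +2πi·ΣRes):
  Res_{z = 5 i} g(z) = \frac{i \left(5 \omega - 1\right) e^{5 \omega}}{250} (pole of order 2)
  F(ω) = 2πi·ΣRes = \frac{\pi \left(1 - 5 \omega\right) e^{5 \omega}}{125}

Both cases combine into a single formula in |ω|:

F(ω) = \frac{\pi \left(5 \left|{\omega}\right| + 1\right) e^{- 5 \left|{\omega}\right|}}{125}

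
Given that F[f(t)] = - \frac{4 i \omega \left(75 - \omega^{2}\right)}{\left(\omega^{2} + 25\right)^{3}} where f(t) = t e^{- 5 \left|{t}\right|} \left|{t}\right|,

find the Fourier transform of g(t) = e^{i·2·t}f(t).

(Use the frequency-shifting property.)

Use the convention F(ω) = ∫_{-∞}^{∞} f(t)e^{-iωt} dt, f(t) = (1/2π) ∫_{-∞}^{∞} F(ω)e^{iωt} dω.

F[g](ω) = \frac{4 i \left(\omega - 2\right) \left(\left(\omega - 2\right)^{2} - 75\right)}{\left(\left(\omega - 2\right)^{2} + 25\right)^{3}}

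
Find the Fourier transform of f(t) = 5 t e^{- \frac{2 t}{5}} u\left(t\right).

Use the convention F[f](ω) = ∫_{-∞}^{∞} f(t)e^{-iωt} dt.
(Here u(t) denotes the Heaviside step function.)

F(ω) = \frac{125}{\left(5 i \omega + 2\right)^{2}}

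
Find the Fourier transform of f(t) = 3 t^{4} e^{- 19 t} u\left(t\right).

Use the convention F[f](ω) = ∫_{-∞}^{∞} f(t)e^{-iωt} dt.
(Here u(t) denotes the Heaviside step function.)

F(ω) = \frac{72}{\left(i \omega + 19\right)^{5}}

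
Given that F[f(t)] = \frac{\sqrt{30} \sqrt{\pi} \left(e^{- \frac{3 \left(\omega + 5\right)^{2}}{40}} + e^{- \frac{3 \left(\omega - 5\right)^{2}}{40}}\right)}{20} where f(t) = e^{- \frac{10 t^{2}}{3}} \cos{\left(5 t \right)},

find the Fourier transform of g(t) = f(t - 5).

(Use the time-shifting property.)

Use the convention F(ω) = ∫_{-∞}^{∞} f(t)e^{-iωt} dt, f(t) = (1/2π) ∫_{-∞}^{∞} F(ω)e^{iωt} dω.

F[g](ω) = \frac{\sqrt{30} \sqrt{\pi} \left(e^{\frac{3 \omega}{2}} + 1\right) e^{- \frac{3 \omega^{2}}{40} - \frac{3 \omega}{4} - 5 i \omega - \frac{15}{8}}}{20}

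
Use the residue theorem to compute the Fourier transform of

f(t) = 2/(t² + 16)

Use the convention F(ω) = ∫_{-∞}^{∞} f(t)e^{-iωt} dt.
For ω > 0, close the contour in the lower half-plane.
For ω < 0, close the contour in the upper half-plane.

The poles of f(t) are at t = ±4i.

Let g(z) = f(z)e^{-iωz}; for large |z| the factor e^{-iωz} decays in the lower half-plane when ω > 0 and in the upper half-plane when ω < 0.

Case ω > 0 (lower half-plane, clockwise contour ⇒ F(ω) = -2πi·ΣRes):
  Res_{z = - 4 i} g(z) = \frac{i e^{- 4 \omega}}{4}
  F(ω) = -2πi·ΣRes = \frac{\pi e^{- 4 \omega}}{2}

Case ω < 0 (upper half-plane, counterclockwise contour ⇒ F(ω) = +2πi·ΣRes):
  Res_{z = 4 i} g(z) = - \frac{i e^{4 \omega}}{4}
  F(ω) = 2πi·ΣRes = \frac{\pi e^{4 \omega}}{2}

Both cases combine into a single formula in |ω|:

F(ω) = \frac{\pi e^{- 4 \left|{\omega}\right|}}{2}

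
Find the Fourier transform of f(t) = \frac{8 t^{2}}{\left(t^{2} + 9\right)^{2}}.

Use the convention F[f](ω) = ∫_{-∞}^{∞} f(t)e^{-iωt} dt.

F(ω) = \frac{4 \pi \left(1 - 3 \left|{\omega}\right|\right) e^{- 3 \left|{\omega}\right|}}{3}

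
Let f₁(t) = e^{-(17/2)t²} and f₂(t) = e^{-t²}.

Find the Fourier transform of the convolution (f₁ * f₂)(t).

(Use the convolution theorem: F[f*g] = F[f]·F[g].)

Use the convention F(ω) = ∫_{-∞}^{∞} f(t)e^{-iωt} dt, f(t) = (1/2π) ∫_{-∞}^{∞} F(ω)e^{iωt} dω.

F[f₁*f₂](ω) = \frac{\sqrt{34} \pi e^{- \frac{19 \omega^{2}}{68}}}{17}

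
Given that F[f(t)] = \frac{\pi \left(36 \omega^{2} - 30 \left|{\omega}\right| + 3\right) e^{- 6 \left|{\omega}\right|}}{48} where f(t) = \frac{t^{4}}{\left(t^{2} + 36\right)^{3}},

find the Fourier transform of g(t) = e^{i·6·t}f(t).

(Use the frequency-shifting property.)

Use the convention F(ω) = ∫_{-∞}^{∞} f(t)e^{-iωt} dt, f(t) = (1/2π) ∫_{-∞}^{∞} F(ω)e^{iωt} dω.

F[g](ω) = \frac{\pi \left(12 \left(\omega - 6\right)^{2} - 10 \left|{\omega - 6}\right| + 1\right) e^{- 6 \left|{\omega - 6}\right|}}{16}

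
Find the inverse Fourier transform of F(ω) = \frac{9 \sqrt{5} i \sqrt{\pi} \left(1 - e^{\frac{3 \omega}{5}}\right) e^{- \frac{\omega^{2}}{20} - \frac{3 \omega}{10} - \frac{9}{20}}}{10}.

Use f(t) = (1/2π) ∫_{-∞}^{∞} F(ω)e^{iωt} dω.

f(t) = 9 e^{- 5 t^{2}} \sin{\left(3 t \right)}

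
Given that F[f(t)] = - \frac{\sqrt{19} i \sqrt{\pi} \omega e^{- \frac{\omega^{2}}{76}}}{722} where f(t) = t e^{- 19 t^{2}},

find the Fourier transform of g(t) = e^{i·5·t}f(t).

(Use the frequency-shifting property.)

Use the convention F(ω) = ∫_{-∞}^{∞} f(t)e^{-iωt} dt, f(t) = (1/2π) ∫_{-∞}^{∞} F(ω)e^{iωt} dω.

F[g](ω) = \frac{\sqrt{19} i \sqrt{\pi} \left(5 - \omega\right) e^{- \frac{\left(\omega - 5\right)^{2}}{76}}}{722}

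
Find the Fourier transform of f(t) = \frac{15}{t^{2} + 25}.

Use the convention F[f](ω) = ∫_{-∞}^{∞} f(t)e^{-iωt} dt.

F(ω) = 3 \pi e^{- 5 \left|{\omega}\right|}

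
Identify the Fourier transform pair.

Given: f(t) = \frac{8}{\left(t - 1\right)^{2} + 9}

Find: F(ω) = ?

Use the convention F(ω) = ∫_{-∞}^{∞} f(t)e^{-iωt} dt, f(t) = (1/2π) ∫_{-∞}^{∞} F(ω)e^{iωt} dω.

F(ω) = \frac{8 \pi e^{- i \omega - 3 \left|{\omega}\right|}}{3}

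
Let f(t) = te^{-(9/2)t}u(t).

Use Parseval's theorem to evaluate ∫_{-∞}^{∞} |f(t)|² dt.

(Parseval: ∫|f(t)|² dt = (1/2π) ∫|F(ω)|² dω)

∫|f(t)|² dt = \frac{2}{729}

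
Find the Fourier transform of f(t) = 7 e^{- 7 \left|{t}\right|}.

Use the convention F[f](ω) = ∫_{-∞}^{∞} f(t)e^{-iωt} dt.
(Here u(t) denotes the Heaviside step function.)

F(ω) = \frac{98}{\omega^{2} + 49}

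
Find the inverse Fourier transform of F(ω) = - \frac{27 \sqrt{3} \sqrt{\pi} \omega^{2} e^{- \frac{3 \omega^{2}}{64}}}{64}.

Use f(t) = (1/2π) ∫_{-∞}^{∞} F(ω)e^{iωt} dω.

f(t) = 9 \left(\frac{64 t^{2}}{3} - 2\right) e^{- \frac{16 t^{2}}{3}}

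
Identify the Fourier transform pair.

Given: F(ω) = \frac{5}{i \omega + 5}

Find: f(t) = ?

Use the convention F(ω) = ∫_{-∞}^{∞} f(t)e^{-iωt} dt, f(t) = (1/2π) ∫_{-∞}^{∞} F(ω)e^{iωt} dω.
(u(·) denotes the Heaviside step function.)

f(t) = 5 e^{- 5 t} u\left(t\right)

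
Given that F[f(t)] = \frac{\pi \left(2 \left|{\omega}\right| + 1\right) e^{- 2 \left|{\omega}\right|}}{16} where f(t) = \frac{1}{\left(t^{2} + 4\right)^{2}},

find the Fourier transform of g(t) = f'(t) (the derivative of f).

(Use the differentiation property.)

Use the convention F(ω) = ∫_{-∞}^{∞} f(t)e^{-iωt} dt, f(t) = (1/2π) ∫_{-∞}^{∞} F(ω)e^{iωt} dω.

F[g](ω) = \frac{i \pi \omega \left(2 \left|{\omega}\right| + 1\right) e^{- 2 \left|{\omega}\right|}}{16}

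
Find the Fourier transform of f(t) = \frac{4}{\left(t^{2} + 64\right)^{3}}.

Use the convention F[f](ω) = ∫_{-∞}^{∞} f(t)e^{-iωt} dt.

F(ω) = \frac{\pi \left(64 \omega^{2} + 24 \left|{\omega}\right| + 3\right) e^{- 8 \left|{\omega}\right|}}{65536}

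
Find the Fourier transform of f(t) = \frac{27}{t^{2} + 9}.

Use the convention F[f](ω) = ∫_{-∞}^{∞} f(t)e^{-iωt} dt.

F(ω) = 9 \pi e^{- 3 \left|{\omega}\right|}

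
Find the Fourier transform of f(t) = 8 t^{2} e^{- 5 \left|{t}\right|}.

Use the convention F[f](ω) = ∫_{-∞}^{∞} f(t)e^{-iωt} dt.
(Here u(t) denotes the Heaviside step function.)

F(ω) = \frac{160 \left(25 - 3 \omega^{2}\right)}{\left(\omega^{2} + 25\right)^{3}}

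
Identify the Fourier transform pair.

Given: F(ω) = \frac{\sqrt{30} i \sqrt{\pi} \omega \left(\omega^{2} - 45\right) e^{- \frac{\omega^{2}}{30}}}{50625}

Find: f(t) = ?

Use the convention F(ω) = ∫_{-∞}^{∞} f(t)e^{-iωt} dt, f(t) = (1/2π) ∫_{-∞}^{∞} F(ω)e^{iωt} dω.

f(t) = t^{3} e^{- \frac{15 t^{2}}{2}}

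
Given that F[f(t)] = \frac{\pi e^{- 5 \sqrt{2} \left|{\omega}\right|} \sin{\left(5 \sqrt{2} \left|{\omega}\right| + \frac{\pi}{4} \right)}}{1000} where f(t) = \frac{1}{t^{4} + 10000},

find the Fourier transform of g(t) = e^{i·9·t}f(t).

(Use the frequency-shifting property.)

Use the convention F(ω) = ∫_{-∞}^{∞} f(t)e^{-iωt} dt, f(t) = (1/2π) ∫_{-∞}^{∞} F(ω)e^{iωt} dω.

F[g](ω) = \frac{\pi e^{- 5 \sqrt{2} \left|{\omega - 9}\right|} \sin{\left(5 \sqrt{2} \left|{\omega - 9}\right| + \frac{\pi}{4} \right)}}{1000}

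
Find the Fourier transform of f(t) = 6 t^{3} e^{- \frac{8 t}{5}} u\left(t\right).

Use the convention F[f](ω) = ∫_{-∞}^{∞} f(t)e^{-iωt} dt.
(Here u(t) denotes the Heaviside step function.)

F(ω) = \frac{22500}{\left(5 i \omega + 8\right)^{4}}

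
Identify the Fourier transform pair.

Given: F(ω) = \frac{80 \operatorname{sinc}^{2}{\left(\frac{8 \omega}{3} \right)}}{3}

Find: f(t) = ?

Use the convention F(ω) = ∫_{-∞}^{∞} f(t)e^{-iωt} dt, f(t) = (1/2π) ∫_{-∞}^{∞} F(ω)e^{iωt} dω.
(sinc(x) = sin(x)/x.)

f(t) = 5 \left(\begin{cases} 1 - \frac{3 \left|{t}\right|}{16} & \text{for}\: \left|{t}\right| < \frac{16}{3} \\0 & \text{otherwise} \end{cases}\right)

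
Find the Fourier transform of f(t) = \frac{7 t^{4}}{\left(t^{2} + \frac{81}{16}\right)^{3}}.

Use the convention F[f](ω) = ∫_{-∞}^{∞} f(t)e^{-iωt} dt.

F(ω) = \frac{7 \pi \left(27 \omega^{2} - 60 \left|{\omega}\right| + 16\right) e^{- \frac{9 \left|{\omega}\right|}{4}}}{96}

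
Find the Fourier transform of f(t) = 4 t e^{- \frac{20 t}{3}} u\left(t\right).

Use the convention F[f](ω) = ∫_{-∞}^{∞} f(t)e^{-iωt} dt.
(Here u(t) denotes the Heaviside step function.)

F(ω) = \frac{36}{\left(3 i \omega + 20\right)^{2}}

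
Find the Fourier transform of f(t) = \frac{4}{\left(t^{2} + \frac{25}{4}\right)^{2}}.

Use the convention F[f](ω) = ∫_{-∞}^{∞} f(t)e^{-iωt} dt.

F(ω) = \frac{8 \pi \left(5 \left|{\omega}\right| + 2\right) e^{- \frac{5 \left|{\omega}\right|}{2}}}{125}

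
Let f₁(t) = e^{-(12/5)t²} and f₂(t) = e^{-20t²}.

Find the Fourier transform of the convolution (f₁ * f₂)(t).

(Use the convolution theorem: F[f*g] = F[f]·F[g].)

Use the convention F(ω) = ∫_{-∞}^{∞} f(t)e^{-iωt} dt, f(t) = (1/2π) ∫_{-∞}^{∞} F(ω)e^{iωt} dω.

F[f₁*f₂](ω) = \frac{\sqrt{3} \pi e^{- \frac{7 \omega^{2}}{60}}}{12}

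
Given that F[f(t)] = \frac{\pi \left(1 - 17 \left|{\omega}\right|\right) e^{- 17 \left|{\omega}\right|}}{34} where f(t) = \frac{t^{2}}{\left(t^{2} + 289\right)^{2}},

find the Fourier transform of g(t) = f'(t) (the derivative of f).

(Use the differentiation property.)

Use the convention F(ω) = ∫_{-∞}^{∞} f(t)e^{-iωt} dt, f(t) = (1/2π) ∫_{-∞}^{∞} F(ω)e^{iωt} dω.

F[g](ω) = \frac{i \pi \omega \left(1 - 17 \left|{\omega}\right|\right) e^{- 17 \left|{\omega}\right|}}{34}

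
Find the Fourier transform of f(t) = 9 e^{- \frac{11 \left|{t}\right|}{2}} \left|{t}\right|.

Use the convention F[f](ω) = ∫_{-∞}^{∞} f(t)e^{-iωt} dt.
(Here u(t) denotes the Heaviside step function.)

F(ω) = \frac{72 \left(121 - 4 \omega^{2}\right)}{\left(4 \omega^{2} + 121\right)^{2}}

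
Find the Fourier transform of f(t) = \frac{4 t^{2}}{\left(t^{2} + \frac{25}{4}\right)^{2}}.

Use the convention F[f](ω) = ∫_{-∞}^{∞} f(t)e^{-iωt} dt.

F(ω) = \frac{2 \pi \left(2 - 5 \left|{\omega}\right|\right) e^{- \frac{5 \left|{\omega}\right|}{2}}}{5}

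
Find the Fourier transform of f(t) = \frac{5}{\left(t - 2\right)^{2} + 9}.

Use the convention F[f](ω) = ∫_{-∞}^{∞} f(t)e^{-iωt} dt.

F(ω) = \frac{5 \pi e^{- 2 i \omega - 3 \left|{\omega}\right|}}{3}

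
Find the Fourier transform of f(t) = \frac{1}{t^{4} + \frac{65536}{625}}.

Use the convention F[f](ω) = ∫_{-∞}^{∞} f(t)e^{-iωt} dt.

F(ω) = \frac{125 \pi e^{- \frac{8 \sqrt{2} \left|{\omega}\right|}{5}} \sin{\left(\frac{8 \sqrt{2} \left|{\omega}\right|}{5} + \frac{\pi}{4} \right)}}{4096}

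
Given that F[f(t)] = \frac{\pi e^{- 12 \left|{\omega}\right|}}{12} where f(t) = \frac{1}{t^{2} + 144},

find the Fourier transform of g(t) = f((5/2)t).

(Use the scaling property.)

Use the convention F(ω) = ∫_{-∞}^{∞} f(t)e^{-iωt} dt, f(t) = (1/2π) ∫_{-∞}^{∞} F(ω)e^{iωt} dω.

F[g](ω) = \frac{\pi e^{- \frac{24 \left|{\omega}\right|}{5}}}{30}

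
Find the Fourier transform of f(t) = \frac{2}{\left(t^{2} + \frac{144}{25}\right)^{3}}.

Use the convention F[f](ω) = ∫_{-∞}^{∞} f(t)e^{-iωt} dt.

F(ω) = \frac{125 \pi \left(48 \omega^{2} + 60 \left|{\omega}\right| + 25\right) e^{- \frac{12 \left|{\omega}\right|}{5}}}{331776}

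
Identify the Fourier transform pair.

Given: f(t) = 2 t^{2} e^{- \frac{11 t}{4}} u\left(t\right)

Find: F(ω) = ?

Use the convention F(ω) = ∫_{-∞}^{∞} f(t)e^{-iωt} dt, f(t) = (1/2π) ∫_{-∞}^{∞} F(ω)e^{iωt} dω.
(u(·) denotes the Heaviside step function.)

F(ω) = \frac{256}{\left(4 i \omega + 11\right)^{3}}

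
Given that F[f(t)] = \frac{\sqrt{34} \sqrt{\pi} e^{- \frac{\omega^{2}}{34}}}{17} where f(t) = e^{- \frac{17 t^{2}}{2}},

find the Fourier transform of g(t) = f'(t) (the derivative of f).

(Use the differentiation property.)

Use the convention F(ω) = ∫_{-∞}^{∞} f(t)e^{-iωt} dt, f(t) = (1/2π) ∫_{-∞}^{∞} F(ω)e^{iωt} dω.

F[g](ω) = \frac{\sqrt{34} i \sqrt{\pi} \omega e^{- \frac{\omega^{2}}{34}}}{17}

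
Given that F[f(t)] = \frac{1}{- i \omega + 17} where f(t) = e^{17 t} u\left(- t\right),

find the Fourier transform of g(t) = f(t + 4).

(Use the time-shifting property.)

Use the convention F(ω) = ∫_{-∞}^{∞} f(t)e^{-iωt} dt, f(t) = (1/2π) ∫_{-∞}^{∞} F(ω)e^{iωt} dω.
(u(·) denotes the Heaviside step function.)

F[g](ω) = - \frac{e^{4 i \omega}}{i \omega - 17}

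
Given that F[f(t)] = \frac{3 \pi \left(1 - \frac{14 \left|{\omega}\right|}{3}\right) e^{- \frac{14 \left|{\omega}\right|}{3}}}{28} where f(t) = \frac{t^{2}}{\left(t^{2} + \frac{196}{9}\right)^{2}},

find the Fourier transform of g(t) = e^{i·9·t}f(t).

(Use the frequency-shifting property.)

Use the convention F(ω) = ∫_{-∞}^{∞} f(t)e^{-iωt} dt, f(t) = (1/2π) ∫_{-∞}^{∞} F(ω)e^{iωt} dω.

F[g](ω) = \frac{\pi \left(3 - 14 \left|{\omega - 9}\right|\right) e^{- \frac{14 \left|{\omega - 9}\right|}{3}}}{28}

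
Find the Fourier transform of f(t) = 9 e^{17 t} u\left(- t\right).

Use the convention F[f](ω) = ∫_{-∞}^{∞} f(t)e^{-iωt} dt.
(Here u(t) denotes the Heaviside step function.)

F(ω) = - \frac{9}{i \omega - 17}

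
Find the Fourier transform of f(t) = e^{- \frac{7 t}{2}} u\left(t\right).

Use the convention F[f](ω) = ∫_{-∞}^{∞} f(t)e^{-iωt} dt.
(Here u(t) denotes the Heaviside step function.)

F(ω) = \frac{2}{2 i \omega + 7}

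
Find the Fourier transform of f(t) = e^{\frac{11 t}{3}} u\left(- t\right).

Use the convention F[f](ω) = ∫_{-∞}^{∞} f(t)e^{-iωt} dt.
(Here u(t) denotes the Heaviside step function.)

F(ω) = - \frac{3}{3 i \omega - 11}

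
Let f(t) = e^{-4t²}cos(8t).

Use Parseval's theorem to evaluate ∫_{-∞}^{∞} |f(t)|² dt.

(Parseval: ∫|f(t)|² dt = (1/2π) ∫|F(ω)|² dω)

∫|f(t)|² dt = \frac{\sqrt{2} \sqrt{\pi} \left(1 + e^{8}\right)}{8 e^{8}}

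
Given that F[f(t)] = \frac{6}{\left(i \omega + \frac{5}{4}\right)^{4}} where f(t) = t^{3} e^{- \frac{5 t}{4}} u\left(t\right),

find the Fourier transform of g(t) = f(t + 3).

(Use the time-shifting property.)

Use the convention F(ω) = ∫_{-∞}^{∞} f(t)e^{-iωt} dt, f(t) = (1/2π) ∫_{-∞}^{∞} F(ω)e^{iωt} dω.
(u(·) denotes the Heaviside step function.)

F[g](ω) = \frac{1536 e^{3 i \omega}}{\left(4 i \omega + 5\right)^{4}}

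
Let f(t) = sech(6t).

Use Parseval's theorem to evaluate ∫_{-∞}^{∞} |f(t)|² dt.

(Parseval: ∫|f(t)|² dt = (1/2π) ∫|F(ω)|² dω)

∫|f(t)|² dt = \frac{1}{3}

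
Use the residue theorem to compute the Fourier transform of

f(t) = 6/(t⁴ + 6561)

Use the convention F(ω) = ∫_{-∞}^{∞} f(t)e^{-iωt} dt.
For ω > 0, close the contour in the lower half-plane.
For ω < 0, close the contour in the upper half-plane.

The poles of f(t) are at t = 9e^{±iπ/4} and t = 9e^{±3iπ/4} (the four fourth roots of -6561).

Let g(z) = f(z)e^{-iωz}; for large |z| the factor e^{-iωz} decays in the lower half-plane when ω > 0 and in the upper half-plane when ω < 0.

Case ω > 0 (lower half-plane, clockwise contour ⇒ F(ω) = -2πi·ΣRes):
  Res_{z = - \frac{9 \sqrt{2}}{2} - \frac{9 \sqrt{2} i}{2}} g(z) = \frac{\sqrt{2} i \left(1 - i\right) e^{\frac{9 \sqrt{2} \omega \left(-1 + i\right)}{2}}}{972}
  Res_{z = \frac{9 \sqrt{2}}{2} - \frac{9 \sqrt{2} i}{2}} g(z) = \frac{\sqrt{2} i \left(1 + i\right) e^{- \frac{9 \sqrt{2} \omega \left(1 + i\right)}{2}}}{972}
  F(ω) = -2πi·ΣRes = \frac{\sqrt{2} \pi \left(1 - i\right) \left(e^{9 \sqrt{2} i \omega} + i\right) e^{- \frac{9 \sqrt{2} \omega \left(1 + i\right)}{2}}}{486} = \frac{2 \pi e^{- \frac{9 \sqrt{2} \omega}{2}} \sin{\left(\frac{9 \sqrt{2} \omega}{2} + \frac{\pi}{4} \right)}}{243}

Case ω < 0 (upper half-plane, counterclockwise contour ⇒ F(ω) = +2πi·ΣRes):
  Res_{z = \frac{9 \sqrt{2}}{2} + \frac{9 \sqrt{2} i}{2}} g(z) = \frac{\sqrt{2} i \left(-1 + i\right) e^{\frac{9 \sqrt{2} \omega \left(1 - i\right)}{2}}}{972}
  Res_{z = - \frac{9 \sqrt{2}}{2} + \frac{9 \sqrt{2} i}{2}} g(z) = \frac{\sqrt{2} \left(1 - i\right) e^{\frac{9 \sqrt{2} \omega \left(1 + i\right)}{2}}}{972}
  F(ω) = 2πi·ΣRes = - \frac{\sqrt{2} i \pi \left(i \left(1 - i\right) e^{\frac{9 \sqrt{2} \omega \left(1 - i\right)}{2}} - \left(1 - i\right) e^{\frac{9 \sqrt{2} \omega \left(1 + i\right)}{2}}\right)}{486} = \frac{2 \pi e^{\frac{9 \sqrt{2} \omega}{2}} \cos{\left(\frac{9 \sqrt{2} \omega}{2} + \frac{\pi}{4} \right)}}{243}

Both cases combine into a single formula in |ω|:

F(ω) = \frac{2 \pi e^{- \frac{9 \sqrt{2} \left|{\omega}\right|}{2}} \sin{\left(\frac{9 \sqrt{2} \left|{\omega}\right|}{2} + \frac{\pi}{4} \right)}}{243}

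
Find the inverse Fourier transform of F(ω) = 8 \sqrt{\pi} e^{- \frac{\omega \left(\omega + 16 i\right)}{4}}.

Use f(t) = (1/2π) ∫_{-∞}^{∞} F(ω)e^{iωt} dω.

f(t) = 8 e^{- \left(t - 4\right)^{2}}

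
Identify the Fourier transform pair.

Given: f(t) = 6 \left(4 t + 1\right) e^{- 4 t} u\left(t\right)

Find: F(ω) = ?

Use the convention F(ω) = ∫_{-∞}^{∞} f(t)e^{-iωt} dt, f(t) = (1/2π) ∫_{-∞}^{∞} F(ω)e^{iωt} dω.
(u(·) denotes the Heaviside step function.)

F(ω) = \frac{6 \left(- i \omega - 8\right)}{\omega^{2} - 8 i \omega - 16}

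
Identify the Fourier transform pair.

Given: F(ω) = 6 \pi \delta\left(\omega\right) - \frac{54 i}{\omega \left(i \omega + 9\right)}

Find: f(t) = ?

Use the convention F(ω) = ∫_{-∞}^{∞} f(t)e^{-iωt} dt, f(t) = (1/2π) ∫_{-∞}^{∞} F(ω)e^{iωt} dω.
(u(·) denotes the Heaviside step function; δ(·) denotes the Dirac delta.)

f(t) = 6 \left(1 - e^{- 9 t}\right) u\left(t\right)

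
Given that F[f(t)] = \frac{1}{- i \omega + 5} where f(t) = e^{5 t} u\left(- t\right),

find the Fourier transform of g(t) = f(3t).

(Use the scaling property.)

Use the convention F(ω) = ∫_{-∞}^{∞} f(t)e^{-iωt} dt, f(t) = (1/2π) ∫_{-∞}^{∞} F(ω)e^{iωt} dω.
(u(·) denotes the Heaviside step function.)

F[g](ω) = \frac{i}{\omega + 15 i}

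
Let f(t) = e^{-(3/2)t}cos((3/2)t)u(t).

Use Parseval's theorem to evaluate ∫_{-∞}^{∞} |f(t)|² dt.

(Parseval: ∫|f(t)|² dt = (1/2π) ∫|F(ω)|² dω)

∫|f(t)|² dt = \frac{1}{4}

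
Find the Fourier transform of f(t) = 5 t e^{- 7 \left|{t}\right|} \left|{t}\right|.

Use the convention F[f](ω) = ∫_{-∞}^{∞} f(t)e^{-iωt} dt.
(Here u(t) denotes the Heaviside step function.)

F(ω) = \frac{20 i \omega \left(\omega^{2} - 147\right)}{\left(\omega^{2} + 49\right)^{3}}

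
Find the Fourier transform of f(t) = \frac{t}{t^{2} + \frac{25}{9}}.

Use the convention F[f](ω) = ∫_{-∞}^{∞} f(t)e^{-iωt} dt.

F(ω) = - i \pi e^{- \frac{5 \left|{\omega}\right|}{3}} \operatorname{sign}{\left(\omega \right)}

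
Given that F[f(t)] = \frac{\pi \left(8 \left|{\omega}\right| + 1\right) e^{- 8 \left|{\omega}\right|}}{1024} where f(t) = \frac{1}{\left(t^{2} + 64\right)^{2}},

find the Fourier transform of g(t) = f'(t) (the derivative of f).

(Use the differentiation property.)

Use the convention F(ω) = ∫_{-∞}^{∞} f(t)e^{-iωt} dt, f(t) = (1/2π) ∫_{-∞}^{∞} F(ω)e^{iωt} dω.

F[g](ω) = \frac{i \pi \omega \left(8 \left|{\omega}\right| + 1\right) e^{- 8 \left|{\omega}\right|}}{1024}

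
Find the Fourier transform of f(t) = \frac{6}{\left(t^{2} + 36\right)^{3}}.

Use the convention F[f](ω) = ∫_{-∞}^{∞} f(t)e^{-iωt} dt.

F(ω) = \frac{\pi \left(12 \omega^{2} + 6 \left|{\omega}\right| + 1\right) e^{- 6 \left|{\omega}\right|}}{3456}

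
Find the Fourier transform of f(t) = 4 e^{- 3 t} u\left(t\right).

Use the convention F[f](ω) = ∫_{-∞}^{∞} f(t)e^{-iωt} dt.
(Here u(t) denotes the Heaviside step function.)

F(ω) = \frac{4}{i \omega + 3}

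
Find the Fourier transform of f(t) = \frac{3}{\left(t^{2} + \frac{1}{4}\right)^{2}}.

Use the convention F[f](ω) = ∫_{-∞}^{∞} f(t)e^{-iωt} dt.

F(ω) = 6 \pi \left(\left|{\omega}\right| + 2\right) e^{- \frac{\left|{\omega}\right|}{2}}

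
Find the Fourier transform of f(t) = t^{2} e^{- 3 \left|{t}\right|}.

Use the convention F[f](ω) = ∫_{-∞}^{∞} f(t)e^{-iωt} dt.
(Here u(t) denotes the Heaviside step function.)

F(ω) = \frac{36 \left(3 - \omega^{2}\right)}{\left(\omega^{2} + 9\right)^{3}}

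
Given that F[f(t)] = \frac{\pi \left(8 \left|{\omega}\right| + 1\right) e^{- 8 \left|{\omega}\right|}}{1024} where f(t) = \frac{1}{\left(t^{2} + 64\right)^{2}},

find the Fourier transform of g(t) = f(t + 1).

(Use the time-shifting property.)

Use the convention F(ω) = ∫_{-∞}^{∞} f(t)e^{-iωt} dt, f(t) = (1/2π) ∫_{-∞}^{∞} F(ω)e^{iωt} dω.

F[g](ω) = \frac{\pi \left(8 \left|{\omega}\right| + 1\right) e^{i \omega - 8 \left|{\omega}\right|}}{1024}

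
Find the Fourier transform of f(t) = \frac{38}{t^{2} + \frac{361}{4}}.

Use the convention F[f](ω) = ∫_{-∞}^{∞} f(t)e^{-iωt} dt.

F(ω) = 4 \pi e^{- \frac{19 \left|{\omega}\right|}{2}}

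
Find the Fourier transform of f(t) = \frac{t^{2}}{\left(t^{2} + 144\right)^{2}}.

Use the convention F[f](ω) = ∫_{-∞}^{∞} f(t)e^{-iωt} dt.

F(ω) = \frac{\pi \left(1 - 12 \left|{\omega}\right|\right) e^{- 12 \left|{\omega}\right|}}{24}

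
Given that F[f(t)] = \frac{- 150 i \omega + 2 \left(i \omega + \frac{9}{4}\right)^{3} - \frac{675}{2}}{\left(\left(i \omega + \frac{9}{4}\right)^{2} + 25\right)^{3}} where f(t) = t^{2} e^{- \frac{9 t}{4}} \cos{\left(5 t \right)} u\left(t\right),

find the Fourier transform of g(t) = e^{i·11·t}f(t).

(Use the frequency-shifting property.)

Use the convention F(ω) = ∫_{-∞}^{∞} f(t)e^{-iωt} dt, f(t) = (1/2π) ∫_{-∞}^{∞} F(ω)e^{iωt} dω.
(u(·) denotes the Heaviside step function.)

F[g](ω) = \frac{128 \left(4800 i \left(11 - \omega\right) + \left(4 i \left(\omega - 11\right) + 9\right)^{3} - 10800\right)}{\left(\left(4 i \left(\omega - 11\right) + 9\right)^{2} + 400\right)^{3}}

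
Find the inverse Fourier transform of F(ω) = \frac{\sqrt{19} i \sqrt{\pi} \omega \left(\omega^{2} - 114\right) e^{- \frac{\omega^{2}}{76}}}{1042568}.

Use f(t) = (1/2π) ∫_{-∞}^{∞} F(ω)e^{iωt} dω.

f(t) = t^{3} e^{- 19 t^{2}}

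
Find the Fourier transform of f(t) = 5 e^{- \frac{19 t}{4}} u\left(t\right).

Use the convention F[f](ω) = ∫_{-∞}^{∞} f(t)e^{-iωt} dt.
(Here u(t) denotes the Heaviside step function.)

F(ω) = \frac{20}{4 i \omega + 19}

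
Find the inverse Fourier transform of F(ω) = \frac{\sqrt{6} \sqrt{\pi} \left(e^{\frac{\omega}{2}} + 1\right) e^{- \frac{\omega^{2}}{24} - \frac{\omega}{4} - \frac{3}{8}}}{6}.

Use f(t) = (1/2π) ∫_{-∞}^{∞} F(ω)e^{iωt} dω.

f(t) = 2 e^{- 6 t^{2}} \cos{\left(3 t \right)}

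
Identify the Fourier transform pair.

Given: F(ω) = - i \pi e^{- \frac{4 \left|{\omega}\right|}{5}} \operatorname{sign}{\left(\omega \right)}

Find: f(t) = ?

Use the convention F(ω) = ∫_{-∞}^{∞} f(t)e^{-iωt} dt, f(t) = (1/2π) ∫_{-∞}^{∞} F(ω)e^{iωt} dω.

f(t) = \frac{t}{t^{2} + \frac{16}{25}}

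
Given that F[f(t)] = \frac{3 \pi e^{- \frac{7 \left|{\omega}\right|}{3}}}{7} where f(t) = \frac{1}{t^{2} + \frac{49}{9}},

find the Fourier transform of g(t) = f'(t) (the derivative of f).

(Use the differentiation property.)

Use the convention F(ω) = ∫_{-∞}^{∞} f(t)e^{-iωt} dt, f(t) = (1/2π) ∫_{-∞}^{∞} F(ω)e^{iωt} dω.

F[g](ω) = \frac{3 i \pi \omega e^{- \frac{7 \left|{\omega}\right|}{3}}}{7}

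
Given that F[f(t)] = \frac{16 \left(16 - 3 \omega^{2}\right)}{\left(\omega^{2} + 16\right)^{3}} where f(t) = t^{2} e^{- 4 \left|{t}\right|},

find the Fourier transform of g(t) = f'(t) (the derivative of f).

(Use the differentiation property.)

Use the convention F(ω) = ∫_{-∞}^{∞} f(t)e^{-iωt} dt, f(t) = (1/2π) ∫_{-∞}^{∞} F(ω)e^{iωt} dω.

F[g](ω) = - \frac{16 i \omega \left(3 \omega^{2} - 16\right)}{\left(\omega^{2} + 16\right)^{3}}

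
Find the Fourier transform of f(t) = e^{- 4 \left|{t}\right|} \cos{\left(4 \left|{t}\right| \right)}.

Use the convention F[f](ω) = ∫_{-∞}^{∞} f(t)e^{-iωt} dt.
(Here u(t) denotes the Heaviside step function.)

F(ω) = \frac{8 \left(\omega^{2} + 32\right)}{\omega^{4} + 1024}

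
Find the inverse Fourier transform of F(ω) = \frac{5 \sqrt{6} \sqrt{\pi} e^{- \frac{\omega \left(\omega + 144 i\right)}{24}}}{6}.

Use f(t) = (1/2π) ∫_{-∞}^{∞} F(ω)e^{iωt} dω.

f(t) = 5 e^{- 6 \left(t - 6\right)^{2}}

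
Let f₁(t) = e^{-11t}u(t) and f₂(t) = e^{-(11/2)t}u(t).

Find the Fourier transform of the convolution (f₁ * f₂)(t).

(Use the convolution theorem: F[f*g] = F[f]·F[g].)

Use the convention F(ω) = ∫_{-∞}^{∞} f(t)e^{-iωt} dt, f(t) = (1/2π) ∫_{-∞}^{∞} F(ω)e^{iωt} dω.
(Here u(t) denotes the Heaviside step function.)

F[f₁*f₂](ω) = \frac{2}{\left(i \omega + 11\right) \left(2 i \omega + 11\right)}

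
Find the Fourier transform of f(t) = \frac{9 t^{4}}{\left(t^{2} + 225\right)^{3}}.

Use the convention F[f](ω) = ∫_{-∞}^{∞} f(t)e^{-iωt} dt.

F(ω) = \frac{9 \pi \left(75 \omega^{2} - 25 \left|{\omega}\right| + 1\right) e^{- 15 \left|{\omega}\right|}}{40}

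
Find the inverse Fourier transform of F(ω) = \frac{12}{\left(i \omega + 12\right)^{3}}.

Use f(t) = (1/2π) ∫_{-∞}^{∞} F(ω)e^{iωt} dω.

f(t) = 6 t^{2} e^{- 12 t} u\left(t\right)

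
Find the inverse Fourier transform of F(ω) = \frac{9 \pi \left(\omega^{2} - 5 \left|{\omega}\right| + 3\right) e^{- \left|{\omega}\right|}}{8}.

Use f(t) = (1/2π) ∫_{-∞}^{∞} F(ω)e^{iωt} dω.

f(t) = \frac{9 t^{4}}{\left(t^{2} + 1\right)^{3}}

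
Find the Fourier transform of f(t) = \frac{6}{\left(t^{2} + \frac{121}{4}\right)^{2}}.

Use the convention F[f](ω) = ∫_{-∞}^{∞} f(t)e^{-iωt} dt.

F(ω) = \frac{12 \pi \left(11 \left|{\omega}\right| + 2\right) e^{- \frac{11 \left|{\omega}\right|}{2}}}{1331}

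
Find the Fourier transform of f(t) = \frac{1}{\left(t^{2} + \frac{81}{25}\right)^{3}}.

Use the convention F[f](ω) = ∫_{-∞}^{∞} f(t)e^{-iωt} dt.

F(ω) = \frac{125 \pi \left(27 \omega^{2} + 45 \left|{\omega}\right| + 25\right) e^{- \frac{9 \left|{\omega}\right|}{5}}}{157464}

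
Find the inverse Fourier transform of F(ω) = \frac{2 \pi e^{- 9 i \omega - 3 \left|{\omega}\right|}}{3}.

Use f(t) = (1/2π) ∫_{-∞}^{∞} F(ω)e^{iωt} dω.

f(t) = \frac{2}{\left(t - 9\right)^{2} + 9}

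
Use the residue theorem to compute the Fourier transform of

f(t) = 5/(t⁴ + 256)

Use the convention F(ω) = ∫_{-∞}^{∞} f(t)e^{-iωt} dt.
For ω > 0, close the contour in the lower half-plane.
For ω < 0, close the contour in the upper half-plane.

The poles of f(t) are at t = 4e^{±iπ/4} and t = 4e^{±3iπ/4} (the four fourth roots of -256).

Let g(z) = f(z)e^{-iωz}; for large |z| the factor e^{-iωz} decays in the lower half-plane when ω > 0 and in the upper half-plane when ω < 0.

Case ω > 0 (lower half-plane, clockwise contour ⇒ F(ω) = -2πi·ΣRes):
  Res_{z = - 2 \sqrt{2} - 2 \sqrt{2} i} g(z) = \frac{5 \sqrt{2} i \left(1 - i\right) e^{2 \sqrt{2} \omega \left(-1 + i\right)}}{512}
  Res_{z = 2 \sqrt{2} - 2 \sqrt{2} i} g(z) = \frac{5 \sqrt{2} i \left(1 + i\right) e^{- 2 \sqrt{2} \omega \left(1 + i\right)}}{512}
  F(ω) = -2πi·ΣRes = \frac{5 \sqrt{2} \pi \left(1 - i\right) \left(e^{4 \sqrt{2} i \omega} + i\right) e^{- 2 \sqrt{2} \omega \left(1 + i\right)}}{256} = \frac{5 \pi e^{- 2 \sqrt{2} \omega} \sin{\left(2 \sqrt{2} \omega + \frac{\pi}{4} \right)}}{64}

Case ω < 0 (upper half-plane, counterclockwise contour ⇒ F(ω) = +2πi·ΣRes):
  Res_{z = 2 \sqrt{2} + 2 \sqrt{2} i} g(z) = \frac{5 \sqrt{2} i \left(-1 + i\right) e^{2 \sqrt{2} \omega \left(1 - i\right)}}{512}
  Res_{z = - 2 \sqrt{2} + 2 \sqrt{2} i} g(z) = \frac{5 \sqrt{2} \left(1 - i\right) e^{2 \sqrt{2} \omega \left(1 + i\right)}}{512}
  F(ω) = 2πi·ΣRes = - \frac{5 \sqrt{2} i \pi \left(i \left(1 - i\right) e^{2 \sqrt{2} \omega \left(1 - i\right)} - \left(1 - i\right) e^{2 \sqrt{2} \omega \left(1 + i\right)}\right)}{256} = \frac{5 \pi e^{2 \sqrt{2} \omega} \cos{\left(2 \sqrt{2} \omega + \frac{\pi}{4} \right)}}{64}

Both cases combine into a single formula in |ω|:

F(ω) = \frac{5 \pi e^{- 2 \sqrt{2} \left|{\omega}\right|} \sin{\left(2 \sqrt{2} \left|{\omega}\right| + \frac{\pi}{4} \right)}}{64}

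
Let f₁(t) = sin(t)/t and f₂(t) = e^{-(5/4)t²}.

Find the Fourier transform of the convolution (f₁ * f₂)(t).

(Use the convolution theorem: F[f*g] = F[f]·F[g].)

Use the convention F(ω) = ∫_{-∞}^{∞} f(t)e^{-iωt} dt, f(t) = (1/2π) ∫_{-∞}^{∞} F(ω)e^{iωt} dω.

F[f₁*f₂](ω) = \begin{cases} \frac{2 \sqrt{5} \pi^{\frac{3}{2}} e^{- \frac{\omega^{2}}{5}}}{5} & \text{for}\: \omega > -1 \wedge \omega < 1 \\0 & \text{otherwise} \end{cases}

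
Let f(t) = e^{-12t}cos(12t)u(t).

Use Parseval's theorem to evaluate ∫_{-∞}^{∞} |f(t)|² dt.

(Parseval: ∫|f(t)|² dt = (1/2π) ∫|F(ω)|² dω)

∫|f(t)|² dt = \frac{1}{32}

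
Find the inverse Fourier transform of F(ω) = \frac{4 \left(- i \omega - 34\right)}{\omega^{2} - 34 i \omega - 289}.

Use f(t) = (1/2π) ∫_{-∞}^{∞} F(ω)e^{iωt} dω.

f(t) = 4 \left(17 t + 1\right) e^{- 17 t} u\left(t\right)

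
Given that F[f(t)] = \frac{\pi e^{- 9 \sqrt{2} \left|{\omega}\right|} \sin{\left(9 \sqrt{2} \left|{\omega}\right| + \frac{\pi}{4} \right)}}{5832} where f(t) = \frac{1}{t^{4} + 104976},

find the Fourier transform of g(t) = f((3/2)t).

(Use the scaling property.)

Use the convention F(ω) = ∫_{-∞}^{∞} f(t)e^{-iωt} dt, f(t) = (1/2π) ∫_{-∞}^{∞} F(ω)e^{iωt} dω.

F[g](ω) = \frac{\pi e^{- 6 \sqrt{2} \left|{\omega}\right|} \sin{\left(6 \sqrt{2} \left|{\omega}\right| + \frac{\pi}{4} \right)}}{8748}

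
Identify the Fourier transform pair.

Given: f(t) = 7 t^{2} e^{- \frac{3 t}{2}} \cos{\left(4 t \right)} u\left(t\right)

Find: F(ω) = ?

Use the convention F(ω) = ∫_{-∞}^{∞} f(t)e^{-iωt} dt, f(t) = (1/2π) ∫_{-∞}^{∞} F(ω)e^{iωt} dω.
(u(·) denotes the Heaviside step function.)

F(ω) = \frac{112 \left(- 384 i \omega + \left(2 i \omega + 3\right)^{3} - 576\right)}{\left(\left(2 i \omega + 3\right)^{2} + 64\right)^{3}}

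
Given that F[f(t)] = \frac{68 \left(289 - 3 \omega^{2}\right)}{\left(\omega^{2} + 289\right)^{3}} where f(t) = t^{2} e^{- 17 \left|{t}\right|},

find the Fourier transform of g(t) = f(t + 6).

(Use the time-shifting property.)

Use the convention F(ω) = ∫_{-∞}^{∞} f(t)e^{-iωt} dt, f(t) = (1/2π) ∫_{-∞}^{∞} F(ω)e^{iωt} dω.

F[g](ω) = \frac{\left(19652 - 204 \omega^{2}\right) e^{6 i \omega}}{\left(\omega^{2} + 289\right)^{3}}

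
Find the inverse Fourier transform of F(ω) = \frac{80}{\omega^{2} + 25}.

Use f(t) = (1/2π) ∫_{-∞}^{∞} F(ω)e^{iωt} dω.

f(t) = 8 e^{- 5 \left|{t}\right|}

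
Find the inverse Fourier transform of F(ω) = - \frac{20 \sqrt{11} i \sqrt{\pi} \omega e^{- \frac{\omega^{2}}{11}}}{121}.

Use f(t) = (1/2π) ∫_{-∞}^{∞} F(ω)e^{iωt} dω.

f(t) = 5 t e^{- \frac{11 t^{2}}{4}}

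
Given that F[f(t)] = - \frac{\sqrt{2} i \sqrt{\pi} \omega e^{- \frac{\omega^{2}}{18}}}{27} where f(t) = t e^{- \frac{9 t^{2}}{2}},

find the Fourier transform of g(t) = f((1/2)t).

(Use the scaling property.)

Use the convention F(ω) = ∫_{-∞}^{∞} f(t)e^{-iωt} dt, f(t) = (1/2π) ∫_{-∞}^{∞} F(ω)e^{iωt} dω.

F[g](ω) = - \frac{4 \sqrt{2} i \sqrt{\pi} \omega e^{- \frac{2 \omega^{2}}{9}}}{27}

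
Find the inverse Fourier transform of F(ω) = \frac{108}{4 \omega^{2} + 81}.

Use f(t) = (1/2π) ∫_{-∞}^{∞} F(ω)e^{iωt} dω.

f(t) = 3 e^{- \frac{9 \left|{t}\right|}{2}}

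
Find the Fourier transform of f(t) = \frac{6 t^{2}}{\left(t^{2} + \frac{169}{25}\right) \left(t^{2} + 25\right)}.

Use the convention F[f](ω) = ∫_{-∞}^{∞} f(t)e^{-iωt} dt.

F(ω) = \frac{125 \pi e^{- 5 \left|{\omega}\right|}}{76} - \frac{65 \pi e^{- \frac{13 \left|{\omega}\right|}{5}}}{76}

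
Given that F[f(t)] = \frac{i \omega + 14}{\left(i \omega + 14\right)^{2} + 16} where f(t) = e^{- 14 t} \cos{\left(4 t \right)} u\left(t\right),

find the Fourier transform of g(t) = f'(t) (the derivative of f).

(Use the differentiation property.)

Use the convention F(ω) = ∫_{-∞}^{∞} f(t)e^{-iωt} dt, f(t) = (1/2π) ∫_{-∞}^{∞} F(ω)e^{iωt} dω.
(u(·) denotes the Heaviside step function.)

F[g](ω) = \frac{i \omega \left(i \omega + 14\right)}{\left(i \omega + 14\right)^{2} + 16}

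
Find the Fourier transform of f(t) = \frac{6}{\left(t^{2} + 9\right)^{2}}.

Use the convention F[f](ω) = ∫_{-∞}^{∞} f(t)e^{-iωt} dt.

F(ω) = \frac{\pi \left(3 \left|{\omega}\right| + 1\right) e^{- 3 \left|{\omega}\right|}}{9}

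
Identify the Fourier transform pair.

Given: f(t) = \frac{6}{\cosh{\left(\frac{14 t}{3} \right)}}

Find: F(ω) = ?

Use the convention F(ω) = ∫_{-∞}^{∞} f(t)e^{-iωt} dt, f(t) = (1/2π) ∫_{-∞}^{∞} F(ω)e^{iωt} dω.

F(ω) = \frac{9 \pi}{7 \cosh{\left(\frac{3 \pi \omega}{28} \right)}}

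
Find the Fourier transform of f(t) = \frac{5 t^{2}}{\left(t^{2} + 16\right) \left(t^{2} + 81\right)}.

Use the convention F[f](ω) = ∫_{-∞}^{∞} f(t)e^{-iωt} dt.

F(ω) = \frac{\pi \left(9 - 4 e^{5 \left|{\omega}\right|}\right) e^{- 9 \left|{\omega}\right|}}{13}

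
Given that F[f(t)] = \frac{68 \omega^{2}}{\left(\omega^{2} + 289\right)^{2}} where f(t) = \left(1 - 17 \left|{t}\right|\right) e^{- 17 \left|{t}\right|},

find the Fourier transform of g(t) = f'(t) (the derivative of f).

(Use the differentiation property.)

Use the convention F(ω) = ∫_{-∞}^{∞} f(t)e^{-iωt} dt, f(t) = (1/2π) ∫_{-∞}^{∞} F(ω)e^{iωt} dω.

F[g](ω) = \frac{68 i \omega^{3}}{\left(\omega^{2} + 289\right)^{2}}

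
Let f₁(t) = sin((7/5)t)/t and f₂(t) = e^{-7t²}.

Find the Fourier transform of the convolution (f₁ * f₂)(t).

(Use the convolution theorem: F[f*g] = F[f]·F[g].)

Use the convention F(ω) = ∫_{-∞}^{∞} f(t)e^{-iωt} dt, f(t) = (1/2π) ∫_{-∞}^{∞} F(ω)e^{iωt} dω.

F[f₁*f₂](ω) = \begin{cases} \frac{\sqrt{7} \pi^{\frac{3}{2}} e^{- \frac{\omega^{2}}{28}}}{7} & \text{for}\: \omega > - \frac{7}{5} \wedge \omega < \frac{7}{5} \\0 & \text{otherwise} \end{cases}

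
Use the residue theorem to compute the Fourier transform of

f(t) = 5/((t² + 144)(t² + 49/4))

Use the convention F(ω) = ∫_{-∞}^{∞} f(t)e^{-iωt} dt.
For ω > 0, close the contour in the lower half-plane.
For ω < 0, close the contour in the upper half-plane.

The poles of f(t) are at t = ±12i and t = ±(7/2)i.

Let g(z) = f(z)e^{-iωz}; for large |z| the factor e^{-iωz} decays in the lower half-plane when ω > 0 and in the upper half-plane when ω < 0.

Case ω > 0 (lower half-plane, clockwise contour ⇒ F(ω) = -2πi·ΣRes):
  Res_{z = - 12 i} g(z) = - \frac{5 i e^{- 12 \omega}}{3162}
  Res_{z = - \frac{7 i}{2}} g(z) = \frac{20 i e^{- \frac{7 \omega}{2}}}{3689}
  F(ω) = -2πi·ΣRes = - \frac{5 \pi e^{- 12 \omega}}{1581} + \frac{40 \pi e^{- \frac{7 \omega}{2}}}{3689}

Case ω < 0 (upper half-plane, counterclockwise contour ⇒ F(ω) = +2πi·ΣRes):
  Res_{z = 12 i} g(z) = \frac{5 i e^{12 \omega}}{3162}
  Res_{z = \frac{7 i}{2}} g(z) = - \frac{20 i e^{\frac{7 \omega}{2}}}{3689}
  F(ω) = 2πi·ΣRes = \frac{5 \pi \left(24 e^{\frac{7 \omega}{2}} - 7 e^{12 \omega}\right)}{11067}

Both cases combine into a single formula in |ω|:

F(ω) = - \frac{5 \pi e^{- 12 \left|{\omega}\right|}}{1581} + \frac{40 \pi e^{- \frac{7 \left|{\omega}\right|}{2}}}{3689}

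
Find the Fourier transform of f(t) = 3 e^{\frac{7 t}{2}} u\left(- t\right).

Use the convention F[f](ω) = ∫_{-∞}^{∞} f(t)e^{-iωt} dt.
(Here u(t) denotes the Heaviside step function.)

F(ω) = - \frac{6}{2 i \omega - 7}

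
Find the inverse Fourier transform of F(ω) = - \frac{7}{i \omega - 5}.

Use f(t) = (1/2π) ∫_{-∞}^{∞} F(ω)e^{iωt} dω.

f(t) = 7 e^{5 t} u\left(- t\right)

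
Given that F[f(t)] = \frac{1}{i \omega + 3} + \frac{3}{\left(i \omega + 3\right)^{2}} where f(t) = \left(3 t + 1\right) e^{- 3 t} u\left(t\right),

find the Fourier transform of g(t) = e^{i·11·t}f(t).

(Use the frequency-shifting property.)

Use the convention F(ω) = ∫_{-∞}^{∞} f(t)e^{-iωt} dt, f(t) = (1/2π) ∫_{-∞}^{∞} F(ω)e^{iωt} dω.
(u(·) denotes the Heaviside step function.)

F[g](ω) = \frac{3 i \left(\omega - 11\right) + \left(i \left(\omega - 11\right) + 3\right)^{2} + 9}{\left(i \left(\omega - 11\right) + 3\right)^{3}}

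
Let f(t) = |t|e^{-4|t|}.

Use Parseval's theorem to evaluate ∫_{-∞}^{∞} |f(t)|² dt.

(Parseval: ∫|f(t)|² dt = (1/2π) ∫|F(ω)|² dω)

∫|f(t)|² dt = \frac{1}{128}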